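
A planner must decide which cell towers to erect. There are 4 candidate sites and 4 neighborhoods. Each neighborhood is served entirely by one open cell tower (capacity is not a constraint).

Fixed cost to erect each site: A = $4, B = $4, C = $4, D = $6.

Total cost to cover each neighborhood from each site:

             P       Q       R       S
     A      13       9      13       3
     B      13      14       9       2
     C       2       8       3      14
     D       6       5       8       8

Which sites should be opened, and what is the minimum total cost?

For any fixed open set, each neighborhood goes to its cheapest open site; total = fixed + service.
{B, C}: P→C 2, Q→C 8, R→C 3, S→B 2. Service 15; fixed 8; total 23.
{A, C}: service 16 + fixed 8 = 24
{B, C, D}: P→C 2, Q→D 5, R→C 3, S→B 2. Service 12; fixed 14; total 26.
{A, B, C, D}: service 12 + fixed 18 = 30
No other subset beats 23.

Open B and C; minimum total cost 23.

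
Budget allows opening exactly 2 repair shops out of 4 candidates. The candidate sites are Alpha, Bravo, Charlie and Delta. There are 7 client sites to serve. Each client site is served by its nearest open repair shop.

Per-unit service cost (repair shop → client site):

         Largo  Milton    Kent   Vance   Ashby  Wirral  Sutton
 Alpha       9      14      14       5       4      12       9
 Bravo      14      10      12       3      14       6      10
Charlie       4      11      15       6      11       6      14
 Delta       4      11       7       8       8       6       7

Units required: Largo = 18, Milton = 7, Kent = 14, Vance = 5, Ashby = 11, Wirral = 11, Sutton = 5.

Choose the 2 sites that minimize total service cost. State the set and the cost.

With exactly 2 open, each client site uses its cheapest among the chosen.
{Alpha, Delta}: Largo→Delta 4·18=72, Milton→Delta 11·7=77, Kent→Delta 7·14=98, Vance→Alpha 5·5=25, Ashby→Alpha 4·11=44, Wirral→Delta 6·11=66, Sutton→Delta 7·5=35. Service cost 417.
{Bravo, Delta}: service cost 444
{Charlie, Delta}: service cost 466
Among all 6 size-2 choices, {Alpha, Delta} is lowest.

Choose Alpha and Delta; total service cost 417.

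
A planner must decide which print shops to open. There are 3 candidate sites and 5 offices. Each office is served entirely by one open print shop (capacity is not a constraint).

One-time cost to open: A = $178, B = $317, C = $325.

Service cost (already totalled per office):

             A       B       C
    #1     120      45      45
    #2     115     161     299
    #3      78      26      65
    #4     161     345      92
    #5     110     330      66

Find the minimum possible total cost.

Minimum total cost: 762

For any fixed open set, each office goes to its cheapest open site; total = fixed + service.
{A}: #1→A 120, #2→A 115, #3→A 78, #4→A 161, #5→A 110. Service 584; fixed 178; total 762.
{A, C}: service 383 + fixed 503 = 886
{C}: #1→C 45, #2→C 299, #3→C 65, #4→C 92, #5→C 66. Service 567; fixed 325; total 892.
{A, B, C}: service 344 + fixed 820 = 1164
No other subset beats 762.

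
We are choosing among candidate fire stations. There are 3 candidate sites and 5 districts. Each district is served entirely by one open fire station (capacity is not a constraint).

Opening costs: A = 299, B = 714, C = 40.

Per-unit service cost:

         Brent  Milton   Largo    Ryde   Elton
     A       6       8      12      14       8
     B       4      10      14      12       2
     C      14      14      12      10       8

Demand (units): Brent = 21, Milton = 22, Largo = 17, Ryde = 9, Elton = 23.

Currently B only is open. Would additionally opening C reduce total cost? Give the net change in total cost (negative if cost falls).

Current service cost with {B}: 696.
Adding C: each district re-picks its cheapest; new service cost 644, saving 52.
Extra fixed cost: 40. Net change = 40 − 52 = -12.
(Totals: 1410 → 1398.)

Yes — net change −12 (cost falls by 12).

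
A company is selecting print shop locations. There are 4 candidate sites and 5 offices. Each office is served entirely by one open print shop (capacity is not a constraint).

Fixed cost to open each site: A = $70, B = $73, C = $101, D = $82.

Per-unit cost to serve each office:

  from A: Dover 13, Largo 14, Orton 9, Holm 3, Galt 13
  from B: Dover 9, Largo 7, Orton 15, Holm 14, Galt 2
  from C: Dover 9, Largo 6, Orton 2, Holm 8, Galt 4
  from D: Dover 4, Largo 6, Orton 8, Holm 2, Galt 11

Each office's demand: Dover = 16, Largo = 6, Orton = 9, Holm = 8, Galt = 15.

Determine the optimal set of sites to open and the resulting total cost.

For any fixed open set, each office goes to its cheapest open site; total = fixed + service.
{B, D}: Dover→D 4·16=64, Largo→D 6·6=36, Orton→D 8·9=72, Holm→D 2·8=16, Galt→B 2·15=30. Service 218; fixed 155; total 373.
{C, D}: service 194 + fixed 183 = 377
{B, C, D}: service 164 + fixed 256 = 420
{A, B, C, D}: Dover→D 4·16=64, Largo→C 6·6=36, Orton→C 2·9=18, Holm→D 2·8=16, Galt→B 2·15=30. Service 164; fixed 326; total 490.
(All 15 nonempty subsets were checked; B and D is lowest.)

Open B and D; minimum total cost 373.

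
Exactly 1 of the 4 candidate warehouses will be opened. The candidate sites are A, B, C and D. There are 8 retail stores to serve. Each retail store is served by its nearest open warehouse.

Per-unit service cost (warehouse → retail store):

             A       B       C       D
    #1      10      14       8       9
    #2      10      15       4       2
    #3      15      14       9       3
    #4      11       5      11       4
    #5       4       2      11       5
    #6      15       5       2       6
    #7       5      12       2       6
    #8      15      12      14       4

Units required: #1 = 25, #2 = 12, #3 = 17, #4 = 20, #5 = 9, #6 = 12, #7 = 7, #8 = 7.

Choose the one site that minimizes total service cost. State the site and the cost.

Choose D only; total service cost 567.

With exactly 1 open, each retail store uses its cheapest among the chosen.
{D}: #1→D 9·25=225, #2→D 2·12=24, #3→D 3·17=51, #4→D 4·20=80, #5→D 5·9=45, #6→D 6·12=72, #7→D 6·7=42, #8→D 4·7=28. Service cost 567.
{C}: service cost 856
{B}: service cost 1114
Among all 4 size-1 choices, {D} is lowest.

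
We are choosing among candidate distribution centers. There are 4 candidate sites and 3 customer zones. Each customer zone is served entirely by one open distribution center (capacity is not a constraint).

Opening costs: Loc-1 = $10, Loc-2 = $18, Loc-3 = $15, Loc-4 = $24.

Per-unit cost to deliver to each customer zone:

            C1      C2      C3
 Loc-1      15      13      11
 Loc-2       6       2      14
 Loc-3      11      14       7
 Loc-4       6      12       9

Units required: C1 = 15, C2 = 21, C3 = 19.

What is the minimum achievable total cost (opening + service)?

Minimum total cost: 298

For any fixed open set, each customer zone goes to its cheapest open site; total = fixed + service.
{Loc-2, Loc-3}: C1→Loc-2 6·15=90, C2→Loc-2 2·21=42, C3→Loc-3 7·19=133. Service 265; fixed 33; total 298.
{Loc-1, Loc-2, Loc-3}: C1→Loc-2 6·15=90, C2→Loc-2 2·21=42, C3→Loc-3 7·19=133. Service 265; fixed 43; total 308.
{Loc-2, Loc-3, Loc-4}: C1→Loc-2 6·15=90, C2→Loc-2 2·21=42, C3→Loc-3 7·19=133. Service 265; fixed 57; total 322.
{Loc-1, Loc-2, Loc-3, Loc-4}: service 265 + fixed 67 = 332
No other subset beats 298.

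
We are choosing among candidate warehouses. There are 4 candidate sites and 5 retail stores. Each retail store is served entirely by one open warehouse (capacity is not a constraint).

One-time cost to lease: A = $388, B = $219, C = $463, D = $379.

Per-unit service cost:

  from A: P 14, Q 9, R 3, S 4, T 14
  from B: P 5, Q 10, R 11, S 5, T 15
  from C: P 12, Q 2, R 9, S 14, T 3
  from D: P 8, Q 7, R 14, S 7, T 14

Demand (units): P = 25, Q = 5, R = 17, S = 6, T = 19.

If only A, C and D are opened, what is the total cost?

Each retail store is assigned to its cheapest site among the open ones.
{A, C, D}: P→D 8·25=200, Q→C 2·5=10, R→A 3·17=51, S→A 4·6=24, T→C 3·19=57. Service 342; fixed 1230; total 1572.

Total cost: 1572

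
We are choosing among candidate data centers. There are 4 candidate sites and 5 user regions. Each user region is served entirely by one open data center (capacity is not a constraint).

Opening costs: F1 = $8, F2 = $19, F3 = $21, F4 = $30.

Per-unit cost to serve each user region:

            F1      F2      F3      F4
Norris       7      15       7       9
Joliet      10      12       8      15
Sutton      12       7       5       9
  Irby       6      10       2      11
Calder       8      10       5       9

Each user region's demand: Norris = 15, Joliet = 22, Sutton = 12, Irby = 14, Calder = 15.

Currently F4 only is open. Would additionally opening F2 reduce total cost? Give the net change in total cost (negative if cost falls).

Current service cost with {F4}: 862.
Adding F2: each user region re-picks its cheapest; new service cost 758, saving 104.
Extra fixed cost: 19. Net change = 19 − 104 = -85.
(Totals: 892 → 807.)

Yes — net change −85 (cost falls by 85).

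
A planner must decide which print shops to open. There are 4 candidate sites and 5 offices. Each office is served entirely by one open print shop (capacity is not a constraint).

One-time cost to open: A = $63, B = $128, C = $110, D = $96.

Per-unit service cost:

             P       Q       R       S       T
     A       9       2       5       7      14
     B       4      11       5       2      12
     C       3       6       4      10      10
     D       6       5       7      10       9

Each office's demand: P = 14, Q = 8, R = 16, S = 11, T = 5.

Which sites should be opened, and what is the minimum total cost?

Open A and C; minimum total cost 422.

For any fixed open set, each office goes to its cheapest open site; total = fixed + service.
{A, C}: P→C 3·14=42, Q→A 2·8=16, R→C 4·16=64, S→A 7·11=77, T→C 10·5=50. Service 249; fixed 173; total 422.
{C}: service 314 + fixed 110 = 424
{A, B}: service 234 + fixed 191 = 425
{A, B, C, D}: service 189 + fixed 397 = 586
No other subset beats 422.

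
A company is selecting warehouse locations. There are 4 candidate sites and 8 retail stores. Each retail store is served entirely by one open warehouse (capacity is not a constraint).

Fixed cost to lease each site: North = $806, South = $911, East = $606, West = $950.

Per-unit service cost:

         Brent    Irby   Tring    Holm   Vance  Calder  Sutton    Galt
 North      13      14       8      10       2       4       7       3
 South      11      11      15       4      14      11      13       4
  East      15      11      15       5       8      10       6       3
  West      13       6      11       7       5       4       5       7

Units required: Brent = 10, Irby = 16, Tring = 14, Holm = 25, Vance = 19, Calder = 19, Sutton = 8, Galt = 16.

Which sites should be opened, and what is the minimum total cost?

Open East only; minimum total cost 1705.

For any fixed open set, each retail store goes to its cheapest open site; total = fixed + service.
{East}: Brent→East 15·10=150, Irby→East 11·16=176, Tring→East 15·14=210, Holm→East 5·25=125, Vance→East 8·19=152, Calder→East 10·19=190, Sutton→East 6·8=48, Galt→East 3·16=48. Service 1099; fixed 606; total 1705.
{North}: Brent→North 13·10=130, Irby→North 14·16=224, Tring→North 8·14=112, Holm→North 10·25=250, Vance→North 2·19=38, Calder→North 4·19=76, Sutton→North 7·8=56, Galt→North 3·16=48. Service 934; fixed 806; total 1740.
{West}: Brent→West 13·10=130, Irby→West 6·16=96, Tring→West 11·14=154, Holm→West 7·25=175, Vance→West 5·19=95, Calder→West 4·19=76, Sutton→West 5·8=40, Galt→West 7·16=112. Service 878; fixed 950; total 1828.
{North, South, East, West}: Brent→South 11·10=110, Irby→West 6·16=96, Tring→North 8·14=112, Holm→South 4·25=100, Vance→North 2·19=38, Calder→North 4·19=76, Sutton→West 5·8=40, Galt→North 3·16=48. Service 620; fixed 3273; total 3893.
(All 15 nonempty subsets were checked; East only is lowest.)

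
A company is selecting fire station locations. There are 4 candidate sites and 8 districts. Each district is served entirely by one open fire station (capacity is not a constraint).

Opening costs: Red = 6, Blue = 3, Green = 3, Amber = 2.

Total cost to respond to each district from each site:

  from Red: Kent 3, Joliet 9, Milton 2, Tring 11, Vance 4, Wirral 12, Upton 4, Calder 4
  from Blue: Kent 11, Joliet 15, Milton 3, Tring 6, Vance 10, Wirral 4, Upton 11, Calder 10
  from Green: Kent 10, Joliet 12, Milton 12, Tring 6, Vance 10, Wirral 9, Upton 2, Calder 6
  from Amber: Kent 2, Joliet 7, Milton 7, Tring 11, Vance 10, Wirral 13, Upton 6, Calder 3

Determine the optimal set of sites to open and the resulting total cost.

Open Red, Blue and Amber; minimum total cost 43.

For any fixed open set, each district goes to its cheapest open site; total = fixed + service.
{Red, Blue, Amber}: Kent→Amber 2, Joliet→Amber 7, Milton→Red 2, Tring→Blue 6, Vance→Red 4, Wirral→Blue 4, Upton→Red 4, Calder→Amber 3. Service 32; fixed 11; total 43.
{Red, Blue, Green, Amber}: Kent→Amber 2, Joliet→Amber 7, Milton→Red 2, Tring→Blue 6, Vance→Red 4, Wirral→Blue 4, Upton→Green 2, Calder→Amber 3. Service 30; fixed 14; total 44.
{Red, Blue}: Kent→Red 3, Joliet→Red 9, Milton→Red 2, Tring→Blue 6, Vance→Red 4, Wirral→Blue 4, Upton→Red 4, Calder→Red 4. Service 36; fixed 9; total 45.
{Amber}: Kent→Amber 2, Joliet→Amber 7, Milton→Amber 7, Tring→Amber 11, Vance→Amber 10, Wirral→Amber 13, Upton→Amber 6, Calder→Amber 3. Service 59; fixed 2; total 61.
(All 15 nonempty subsets were checked; Red, Blue and Amber is lowest.)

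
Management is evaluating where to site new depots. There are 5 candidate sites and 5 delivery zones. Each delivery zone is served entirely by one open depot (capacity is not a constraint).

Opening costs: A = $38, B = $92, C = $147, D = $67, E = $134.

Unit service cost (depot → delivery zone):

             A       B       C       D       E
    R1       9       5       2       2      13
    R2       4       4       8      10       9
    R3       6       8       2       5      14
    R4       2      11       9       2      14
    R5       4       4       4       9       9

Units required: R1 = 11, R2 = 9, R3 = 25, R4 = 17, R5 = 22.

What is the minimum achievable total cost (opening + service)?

For any fixed open set, each delivery zone goes to its cheapest open site; total = fixed + service.
{A, D}: R1→D 2·11=22, R2→A 4·9=36, R3→D 5·25=125, R4→A 2·17=34, R5→A 4·22=88. Service 305; fixed 105; total 410.
{A, C}: R1→C 2·11=22, R2→A 4·9=36, R3→C 2·25=50, R4→A 2·17=34, R5→A 4·22=88. Service 230; fixed 185; total 415.
{A}: service 407 + fixed 38 = 445
{A, B, C, D, E}: R1→C 2·11=22, R2→A 4·9=36, R3→C 2·25=50, R4→A 2·17=34, R5→A 4·22=88. Service 230; fixed 478; total 708.
No other subset beats 410.

Minimum total cost: 410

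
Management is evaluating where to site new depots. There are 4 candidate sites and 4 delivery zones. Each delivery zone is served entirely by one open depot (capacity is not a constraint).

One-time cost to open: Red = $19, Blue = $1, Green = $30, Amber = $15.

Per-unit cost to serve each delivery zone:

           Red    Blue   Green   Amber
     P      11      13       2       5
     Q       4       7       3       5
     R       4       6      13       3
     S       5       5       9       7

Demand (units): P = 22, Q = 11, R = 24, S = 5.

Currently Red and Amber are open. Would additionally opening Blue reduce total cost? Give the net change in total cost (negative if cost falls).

No — net change +1 (cost rises by 1).

Current service cost with {Red, Amber}: 251.
Adding Blue: each delivery zone re-picks its cheapest; new service cost 251, saving 0.
Extra fixed cost: 1. Net change = 1 − 0 = 1.
(Totals: 285 → 286.)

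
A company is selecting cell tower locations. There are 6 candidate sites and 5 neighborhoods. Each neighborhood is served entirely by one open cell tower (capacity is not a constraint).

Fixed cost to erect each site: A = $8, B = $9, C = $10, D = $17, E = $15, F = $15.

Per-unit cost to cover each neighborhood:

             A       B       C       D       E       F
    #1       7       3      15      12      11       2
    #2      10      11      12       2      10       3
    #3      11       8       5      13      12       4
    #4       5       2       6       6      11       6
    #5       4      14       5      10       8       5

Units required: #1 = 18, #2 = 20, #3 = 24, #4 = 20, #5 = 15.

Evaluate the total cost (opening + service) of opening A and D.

Each neighborhood is assigned to its cheapest site among the open ones.
{A, D}: #1→A 7·18=126, #2→D 2·20=40, #3→A 11·24=264, #4→A 5·20=100, #5→A 4·15=60. Service 590; fixed 25; total 615.

Total cost: 615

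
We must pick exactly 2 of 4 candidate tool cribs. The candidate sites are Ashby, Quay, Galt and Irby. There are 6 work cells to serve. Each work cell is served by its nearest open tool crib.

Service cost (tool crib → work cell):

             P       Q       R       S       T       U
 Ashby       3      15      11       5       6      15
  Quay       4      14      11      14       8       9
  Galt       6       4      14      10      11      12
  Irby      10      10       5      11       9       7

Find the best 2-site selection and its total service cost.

With exactly 2 open, each work cell uses its cheapest among the chosen.
{Ashby, Irby}: P→Ashby 3, Q→Irby 10, R→Irby 5, S→Ashby 5, T→Ashby 6, U→Irby 7. Service cost 36.
{Ashby, Galt}: service cost 41
{Galt, Irby}: service cost 41
Among all 6 size-2 choices, {Ashby, Irby} is lowest.

Choose Ashby and Irby; total service cost 36.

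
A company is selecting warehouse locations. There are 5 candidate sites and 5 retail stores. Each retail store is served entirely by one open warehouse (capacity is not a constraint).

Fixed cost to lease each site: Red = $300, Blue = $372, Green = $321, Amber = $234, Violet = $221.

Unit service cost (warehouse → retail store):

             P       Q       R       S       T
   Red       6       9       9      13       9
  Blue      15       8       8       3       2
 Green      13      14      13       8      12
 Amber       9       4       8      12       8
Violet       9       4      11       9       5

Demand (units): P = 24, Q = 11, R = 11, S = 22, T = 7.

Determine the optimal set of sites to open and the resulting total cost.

Open Violet only; minimum total cost 835.

For any fixed open set, each retail store goes to its cheapest open site; total = fixed + service.
{Violet}: P→Violet 9·24=216, Q→Violet 4·11=44, R→Violet 11·11=121, S→Violet 9·22=198, T→Violet 5·7=35. Service 614; fixed 221; total 835.
{Amber}: service 668 + fixed 234 = 902
{Blue}: service 616 + fixed 372 = 988
{Red, Blue, Green, Amber, Violet}: service 356 + fixed 1448 = 1804
No other subset beats 835.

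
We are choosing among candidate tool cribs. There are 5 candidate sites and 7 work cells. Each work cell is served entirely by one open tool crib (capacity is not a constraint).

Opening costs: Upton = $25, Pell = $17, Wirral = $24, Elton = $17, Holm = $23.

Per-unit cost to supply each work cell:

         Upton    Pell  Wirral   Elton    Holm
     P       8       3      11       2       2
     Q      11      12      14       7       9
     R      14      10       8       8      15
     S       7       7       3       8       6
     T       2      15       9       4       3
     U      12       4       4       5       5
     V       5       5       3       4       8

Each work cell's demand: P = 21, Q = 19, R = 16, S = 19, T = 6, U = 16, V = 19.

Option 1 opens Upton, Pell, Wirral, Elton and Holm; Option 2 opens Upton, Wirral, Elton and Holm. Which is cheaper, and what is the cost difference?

Option 1: {Upton, Pell, Wirral, Elton, Holm}: P→Elton 2·21=42, Q→Elton 7·19=133, R→Wirral 8·16=128, S→Wirral 3·19=57, T→Upton 2·6=12, U→Pell 4·16=64, V→Wirral 3·19=57. Service 493; fixed 106; total 599.
Option 2: {Upton, Wirral, Elton, Holm}: P→Elton 2·21=42, Q→Elton 7·19=133, R→Wirral 8·16=128, S→Wirral 3·19=57, T→Upton 2·6=12, U→Wirral 4·16=64, V→Wirral 3·19=57. Service 493; fixed 89; total 582.
Difference: |599 − 582| = 17.

Option 2 is cheaper by 17.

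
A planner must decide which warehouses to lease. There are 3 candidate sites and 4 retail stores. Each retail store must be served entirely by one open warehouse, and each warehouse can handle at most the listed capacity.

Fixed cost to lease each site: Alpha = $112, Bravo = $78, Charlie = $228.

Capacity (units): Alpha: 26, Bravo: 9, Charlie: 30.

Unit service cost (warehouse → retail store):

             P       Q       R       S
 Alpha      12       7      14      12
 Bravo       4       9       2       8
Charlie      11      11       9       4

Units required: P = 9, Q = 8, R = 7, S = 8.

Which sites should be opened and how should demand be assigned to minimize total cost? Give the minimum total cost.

Minimum total cost: 464

Open {Alpha, Bravo}: P→Alpha 12·9=108, Q→Alpha 7·8=56, R→Bravo 2·7=14, S→Alpha 12·8=96.
Loads: Alpha carries 25/26, Bravo carries 7/9. Service 274; fixed 190; total 464.
Next best feasible plan costs 476.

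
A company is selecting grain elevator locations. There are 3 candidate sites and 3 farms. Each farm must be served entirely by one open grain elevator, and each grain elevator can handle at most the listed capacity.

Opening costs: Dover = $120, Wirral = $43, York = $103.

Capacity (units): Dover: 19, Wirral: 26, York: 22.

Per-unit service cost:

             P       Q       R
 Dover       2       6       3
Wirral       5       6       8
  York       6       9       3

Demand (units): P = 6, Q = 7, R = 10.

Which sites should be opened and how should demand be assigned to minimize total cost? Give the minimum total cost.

Open {Wirral}: P→Wirral 5·6=30, Q→Wirral 6·7=42, R→Wirral 8·10=80.
Loads: Wirral carries 23/26. Service 152; fixed 43; total 195.
Next best feasible plan costs 247.

Minimum total cost: 195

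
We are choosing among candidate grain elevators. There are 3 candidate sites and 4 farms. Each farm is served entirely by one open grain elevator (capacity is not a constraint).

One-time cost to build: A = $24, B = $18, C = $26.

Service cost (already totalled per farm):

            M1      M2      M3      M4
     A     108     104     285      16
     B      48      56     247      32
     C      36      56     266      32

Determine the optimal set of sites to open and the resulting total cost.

For any fixed open set, each farm goes to its cheapest open site; total = fixed + service.
{B}: M1→B 48, M2→B 56, M3→B 247, M4→B 32. Service 383; fixed 18; total 401.
{A, B}: M1→B 48, M2→B 56, M3→B 247, M4→A 16. Service 367; fixed 42; total 409.
{B, C}: M1→C 36, M2→B 56, M3→B 247, M4→B 32. Service 371; fixed 44; total 415.
{A, B, C}: service 355 + fixed 68 = 423
(All 7 nonempty subsets were checked; B only is lowest.)

Open B only; minimum total cost 401.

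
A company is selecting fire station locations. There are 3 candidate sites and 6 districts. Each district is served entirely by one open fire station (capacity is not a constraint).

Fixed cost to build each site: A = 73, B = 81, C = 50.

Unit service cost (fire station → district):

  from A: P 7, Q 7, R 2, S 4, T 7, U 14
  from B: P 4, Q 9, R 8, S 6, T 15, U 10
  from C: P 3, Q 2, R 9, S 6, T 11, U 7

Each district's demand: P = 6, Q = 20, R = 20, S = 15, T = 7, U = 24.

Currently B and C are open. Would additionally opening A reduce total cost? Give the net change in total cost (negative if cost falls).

Current service cost with {B, C}: 553.
Adding A: each district re-picks its cheapest; new service cost 375, saving 178.
Extra fixed cost: 73. Net change = 73 − 178 = -105.
(Totals: 684 → 579.)

Yes — net change −105 (cost falls by 105).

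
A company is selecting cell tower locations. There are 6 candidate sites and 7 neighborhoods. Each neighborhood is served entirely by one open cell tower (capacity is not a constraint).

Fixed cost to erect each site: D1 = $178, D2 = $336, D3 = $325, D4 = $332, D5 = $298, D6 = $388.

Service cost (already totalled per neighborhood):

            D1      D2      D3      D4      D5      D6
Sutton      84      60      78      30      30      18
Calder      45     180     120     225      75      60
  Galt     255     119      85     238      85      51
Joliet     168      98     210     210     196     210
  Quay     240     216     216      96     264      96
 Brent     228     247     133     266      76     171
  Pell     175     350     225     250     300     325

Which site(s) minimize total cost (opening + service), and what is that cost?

For any fixed open set, each neighborhood goes to its cheapest open site; total = fixed + service.
{D1, D6}: Sutton→D6 18, Calder→D1 45, Galt→D6 51, Joliet→D1 168, Quay→D6 96, Brent→D6 171, Pell→D1 175. Service 724; fixed 566; total 1290.
{D1, D5}: Sutton→D5 30, Calder→D1 45, Galt→D5 85, Joliet→D1 168, Quay→D1 240, Brent→D5 76, Pell→D1 175. Service 819; fixed 476; total 1295.
{D6}: service 931 + fixed 388 = 1319
{D1, D2, D3, D4, D5, D6}: service 559 + fixed 1857 = 2416
No other subset beats 1290.

Open D1 and D6; minimum total cost 1290.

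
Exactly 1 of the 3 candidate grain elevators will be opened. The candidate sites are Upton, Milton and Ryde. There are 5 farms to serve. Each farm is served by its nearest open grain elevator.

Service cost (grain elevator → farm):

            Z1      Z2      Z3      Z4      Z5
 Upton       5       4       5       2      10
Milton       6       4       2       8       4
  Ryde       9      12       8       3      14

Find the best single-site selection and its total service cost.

With exactly 1 open, each farm uses its cheapest among the chosen.
{Milton}: Z1→Milton 6, Z2→Milton 4, Z3→Milton 2, Z4→Milton 8, Z5→Milton 4. Service cost 24.
{Upton}: service cost 26
{Ryde}: service cost 46
Among all 3 size-1 choices, {Milton} is lowest.

Choose Milton only; total service cost 24.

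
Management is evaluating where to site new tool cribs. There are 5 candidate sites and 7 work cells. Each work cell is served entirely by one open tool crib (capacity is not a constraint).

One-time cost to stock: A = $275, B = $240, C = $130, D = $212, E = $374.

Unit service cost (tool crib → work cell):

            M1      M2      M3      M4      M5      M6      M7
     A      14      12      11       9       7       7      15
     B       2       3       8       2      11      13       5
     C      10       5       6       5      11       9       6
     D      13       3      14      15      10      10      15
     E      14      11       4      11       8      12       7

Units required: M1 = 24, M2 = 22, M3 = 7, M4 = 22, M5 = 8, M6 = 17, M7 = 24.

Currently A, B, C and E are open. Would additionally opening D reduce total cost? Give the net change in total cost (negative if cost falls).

Current service cost with {A, B, C, E}: 481.
Adding D: each work cell re-picks its cheapest; new service cost 481, saving 0.
Extra fixed cost: 212. Net change = 212 − 0 = 212.
(Totals: 1500 → 1712.)

No — net change +212 (cost rises by 212).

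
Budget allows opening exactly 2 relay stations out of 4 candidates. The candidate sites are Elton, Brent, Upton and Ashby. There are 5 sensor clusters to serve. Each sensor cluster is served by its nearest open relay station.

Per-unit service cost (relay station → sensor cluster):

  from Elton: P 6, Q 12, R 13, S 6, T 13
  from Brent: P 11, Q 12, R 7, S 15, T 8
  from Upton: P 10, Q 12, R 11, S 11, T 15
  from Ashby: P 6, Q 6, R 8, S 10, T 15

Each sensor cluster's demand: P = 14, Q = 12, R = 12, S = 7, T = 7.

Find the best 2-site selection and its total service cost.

With exactly 2 open, each sensor cluster uses its cheapest among the chosen.
{Brent, Ashby}: P→Ashby 6·14=84, Q→Ashby 6·12=72, R→Brent 7·12=84, S→Ashby 10·7=70, T→Brent 8·7=56. Service cost 366.
{Elton, Ashby}: service cost 385
{Elton, Brent}: service cost 410
Among all 6 size-2 choices, {Brent, Ashby} is lowest.

Choose Brent and Ashby; total service cost 366.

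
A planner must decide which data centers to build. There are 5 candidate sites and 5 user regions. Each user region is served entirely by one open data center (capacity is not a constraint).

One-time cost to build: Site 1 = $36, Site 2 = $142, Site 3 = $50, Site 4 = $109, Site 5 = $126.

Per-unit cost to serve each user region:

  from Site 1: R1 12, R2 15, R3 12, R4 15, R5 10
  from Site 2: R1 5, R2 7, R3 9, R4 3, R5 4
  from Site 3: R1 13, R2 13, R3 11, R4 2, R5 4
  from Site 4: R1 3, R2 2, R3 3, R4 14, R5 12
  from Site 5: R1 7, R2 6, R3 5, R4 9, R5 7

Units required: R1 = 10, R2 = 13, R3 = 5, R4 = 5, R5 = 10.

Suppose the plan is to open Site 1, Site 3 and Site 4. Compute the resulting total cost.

Total cost: 316

Each user region is assigned to its cheapest site among the open ones.
{Site 1, Site 3, Site 4}: R1→Site 4 3·10=30, R2→Site 4 2·13=26, R3→Site 4 3·5=15, R4→Site 3 2·5=10, R5→Site 3 4·10=40. Service 121; fixed 195; total 316.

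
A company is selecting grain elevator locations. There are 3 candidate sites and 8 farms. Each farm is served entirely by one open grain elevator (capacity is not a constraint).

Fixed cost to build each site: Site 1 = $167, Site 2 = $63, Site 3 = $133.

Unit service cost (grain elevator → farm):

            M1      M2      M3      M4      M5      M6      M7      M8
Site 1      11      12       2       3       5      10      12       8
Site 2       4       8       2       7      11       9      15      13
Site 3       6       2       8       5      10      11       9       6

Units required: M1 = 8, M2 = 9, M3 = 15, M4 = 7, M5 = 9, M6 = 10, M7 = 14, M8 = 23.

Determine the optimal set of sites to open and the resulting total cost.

Open Site 2 and Site 3; minimum total cost 755.

For any fixed open set, each farm goes to its cheapest open site; total = fixed + service.
{Site 2, Site 3}: M1→Site 2 4·8=32, M2→Site 3 2·9=18, M3→Site 2 2·15=30, M4→Site 3 5·7=35, M5→Site 3 10·9=90, M6→Site 2 9·10=90, M7→Site 3 9·14=126, M8→Site 3 6·23=138. Service 559; fixed 196; total 755.
{Site 3}: M1→Site 3 6·8=48, M2→Site 3 2·9=18, M3→Site 3 8·15=120, M4→Site 3 5·7=35, M5→Site 3 10·9=90, M6→Site 3 11·10=110, M7→Site 3 9·14=126, M8→Site 3 6·23=138. Service 685; fixed 133; total 818.
{Site 1, Site 3}: M1→Site 3 6·8=48, M2→Site 3 2·9=18, M3→Site 1 2·15=30, M4→Site 1 3·7=21, M5→Site 1 5·9=45, M6→Site 1 10·10=100, M7→Site 3 9·14=126, M8→Site 3 6·23=138. Service 526; fixed 300; total 826.
{Site 1, Site 2, Site 3}: service 500 + fixed 363 = 863
(All 7 nonempty subsets were checked; Site 2 and Site 3 is lowest.)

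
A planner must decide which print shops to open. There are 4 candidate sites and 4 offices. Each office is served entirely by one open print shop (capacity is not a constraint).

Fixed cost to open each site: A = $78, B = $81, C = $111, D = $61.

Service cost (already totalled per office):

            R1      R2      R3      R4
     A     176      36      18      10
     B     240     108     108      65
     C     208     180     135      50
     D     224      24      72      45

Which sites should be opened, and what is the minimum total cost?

For any fixed open set, each office goes to its cheapest open site; total = fixed + service.
{A}: R1→A 176, R2→A 36, R3→A 18, R4→A 10. Service 240; fixed 78; total 318.
{A, D}: service 228 + fixed 139 = 367
{A, B}: service 240 + fixed 159 = 399
{A, B, C, D}: R1→A 176, R2→D 24, R3→A 18, R4→A 10. Service 228; fixed 331; total 559.
(All 15 nonempty subsets were checked; A only is lowest.)

Open A only; minimum total cost 318.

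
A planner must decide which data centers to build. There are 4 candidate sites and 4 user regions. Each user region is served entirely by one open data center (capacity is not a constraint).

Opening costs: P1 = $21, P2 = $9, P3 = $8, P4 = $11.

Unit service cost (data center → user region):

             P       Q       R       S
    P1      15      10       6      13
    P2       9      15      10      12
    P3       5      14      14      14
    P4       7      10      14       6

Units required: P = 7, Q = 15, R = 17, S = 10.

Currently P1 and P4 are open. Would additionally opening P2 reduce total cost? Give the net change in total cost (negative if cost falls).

No — net change +9 (cost rises by 9).

Current service cost with {P1, P4}: 361.
Adding P2: each user region re-picks its cheapest; new service cost 361, saving 0.
Extra fixed cost: 9. Net change = 9 − 0 = 9.
(Totals: 393 → 402.)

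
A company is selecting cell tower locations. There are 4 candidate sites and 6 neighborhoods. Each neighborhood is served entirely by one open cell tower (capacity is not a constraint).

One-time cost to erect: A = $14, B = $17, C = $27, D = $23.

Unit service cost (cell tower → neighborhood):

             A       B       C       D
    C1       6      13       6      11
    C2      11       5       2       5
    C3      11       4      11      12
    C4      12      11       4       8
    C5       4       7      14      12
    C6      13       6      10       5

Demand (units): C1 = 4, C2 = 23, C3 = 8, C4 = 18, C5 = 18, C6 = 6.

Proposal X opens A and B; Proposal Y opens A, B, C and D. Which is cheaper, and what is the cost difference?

Proposal Y is cheaper by 151.

Proposal X: {A, B}: C1→A 6·4=24, C2→B 5·23=115, C3→B 4·8=32, C4→B 11·18=198, C5→A 4·18=72, C6→B 6·6=36. Service 477; fixed 31; total 508.
Proposal Y: {A, B, C, D}: C1→A 6·4=24, C2→C 2·23=46, C3→B 4·8=32, C4→C 4·18=72, C5→A 4·18=72, C6→D 5·6=30. Service 276; fixed 81; total 357.
Difference: |508 − 357| = 151.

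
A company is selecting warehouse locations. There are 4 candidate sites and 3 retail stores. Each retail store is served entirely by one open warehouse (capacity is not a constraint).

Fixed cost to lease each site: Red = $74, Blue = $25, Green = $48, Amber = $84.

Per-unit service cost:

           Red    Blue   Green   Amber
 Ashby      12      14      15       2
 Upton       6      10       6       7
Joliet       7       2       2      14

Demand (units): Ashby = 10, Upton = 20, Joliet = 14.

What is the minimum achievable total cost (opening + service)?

For any fixed open set, each retail store goes to its cheapest open site; total = fixed + service.
{Blue, Amber}: Ashby→Amber 2·10=20, Upton→Amber 7·20=140, Joliet→Blue 2·14=28. Service 188; fixed 109; total 297.
{Green, Amber}: Ashby→Amber 2·10=20, Upton→Green 6·20=120, Joliet→Green 2·14=28. Service 168; fixed 132; total 300.
{Blue, Green, Amber}: service 168 + fixed 157 = 325
{Red, Blue, Green, Amber}: Ashby→Amber 2·10=20, Upton→Red 6·20=120, Joliet→Blue 2·14=28. Service 168; fixed 231; total 399.
No other subset beats 297.

Minimum total cost: 297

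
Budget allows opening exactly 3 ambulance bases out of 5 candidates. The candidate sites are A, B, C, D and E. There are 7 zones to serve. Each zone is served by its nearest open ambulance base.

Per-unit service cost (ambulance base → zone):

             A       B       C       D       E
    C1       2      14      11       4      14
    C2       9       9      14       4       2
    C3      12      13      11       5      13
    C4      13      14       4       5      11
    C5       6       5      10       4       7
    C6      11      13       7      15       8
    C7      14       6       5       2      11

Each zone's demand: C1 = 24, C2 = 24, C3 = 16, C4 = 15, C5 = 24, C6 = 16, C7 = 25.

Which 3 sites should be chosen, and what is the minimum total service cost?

Choose A, D and E; total service cost 525.

With exactly 3 open, each zone uses its cheapest among the chosen.
{A, D, E}: C1→A 2·24=48, C2→E 2·24=48, C3→D 5·16=80, C4→D 5·15=75, C5→D 4·24=96, C6→E 8·16=128, C7→D 2·25=50. Service cost 525.
{A, C, D}: service cost 542
{C, D, E}: service cost 542
Among all 10 size-3 choices, {A, D, E} is lowest.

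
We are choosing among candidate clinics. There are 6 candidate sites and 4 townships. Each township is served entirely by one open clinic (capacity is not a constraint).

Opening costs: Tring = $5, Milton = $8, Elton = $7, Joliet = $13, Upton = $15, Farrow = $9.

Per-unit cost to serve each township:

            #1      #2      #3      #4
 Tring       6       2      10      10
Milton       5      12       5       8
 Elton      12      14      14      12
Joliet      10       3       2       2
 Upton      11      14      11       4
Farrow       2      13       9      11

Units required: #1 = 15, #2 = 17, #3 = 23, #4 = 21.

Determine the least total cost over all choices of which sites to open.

For any fixed open set, each township goes to its cheapest open site; total = fixed + service.
{Tring, Joliet, Farrow}: #1→Farrow 2·15=30, #2→Tring 2·17=34, #3→Joliet 2·23=46, #4→Joliet 2·21=42. Service 152; fixed 27; total 179.
{Tring, Elton, Joliet, Farrow}: #1→Farrow 2·15=30, #2→Tring 2·17=34, #3→Joliet 2·23=46, #4→Joliet 2·21=42. Service 152; fixed 34; total 186.
{Tring, Milton, Joliet, Farrow}: service 152 + fixed 35 = 187
{Tring, Milton, Elton, Joliet, Upton, Farrow}: #1→Farrow 2·15=30, #2→Tring 2·17=34, #3→Joliet 2·23=46, #4→Joliet 2·21=42. Service 152; fixed 57; total 209.
No other subset beats 179.

Minimum total cost: 179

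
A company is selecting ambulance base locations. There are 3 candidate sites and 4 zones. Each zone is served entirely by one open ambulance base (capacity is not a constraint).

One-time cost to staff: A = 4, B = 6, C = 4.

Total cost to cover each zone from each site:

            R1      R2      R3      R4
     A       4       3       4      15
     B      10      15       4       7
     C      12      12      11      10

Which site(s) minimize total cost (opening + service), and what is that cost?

For any fixed open set, each zone goes to its cheapest open site; total = fixed + service.
{A, B}: R1→A 4, R2→A 3, R3→A 4, R4→B 7. Service 18; fixed 10; total 28.
{A, C}: R1→A 4, R2→A 3, R3→A 4, R4→C 10. Service 21; fixed 8; total 29.
{A}: R1→A 4, R2→A 3, R3→A 4, R4→A 15. Service 26; fixed 4; total 30.
{A, B, C}: R1→A 4, R2→A 3, R3→A 4, R4→B 7. Service 18; fixed 14; total 32.
(All 7 nonempty subsets were checked; A and B is lowest.)

Open A and B; minimum total cost 28.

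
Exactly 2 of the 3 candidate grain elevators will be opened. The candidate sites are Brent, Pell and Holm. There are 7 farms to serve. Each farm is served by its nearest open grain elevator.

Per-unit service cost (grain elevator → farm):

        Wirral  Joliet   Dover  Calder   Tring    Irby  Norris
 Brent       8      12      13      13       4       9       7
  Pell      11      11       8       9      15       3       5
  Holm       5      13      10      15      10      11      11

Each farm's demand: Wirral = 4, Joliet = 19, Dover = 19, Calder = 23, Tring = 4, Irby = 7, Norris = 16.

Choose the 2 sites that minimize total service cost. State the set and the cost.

With exactly 2 open, each farm uses its cheapest among the chosen.
{Brent, Pell}: Wirral→Brent 8·4=32, Joliet→Pell 11·19=209, Dover→Pell 8·19=152, Calder→Pell 9·23=207, Tring→Brent 4·4=16, Irby→Pell 3·7=21, Norris→Pell 5·16=80. Service cost 717.
{Pell, Holm}: service cost 729
{Brent, Holm}: service cost 928
Among all 3 size-2 choices, {Brent, Pell} is lowest.

Choose Brent and Pell; total service cost 717.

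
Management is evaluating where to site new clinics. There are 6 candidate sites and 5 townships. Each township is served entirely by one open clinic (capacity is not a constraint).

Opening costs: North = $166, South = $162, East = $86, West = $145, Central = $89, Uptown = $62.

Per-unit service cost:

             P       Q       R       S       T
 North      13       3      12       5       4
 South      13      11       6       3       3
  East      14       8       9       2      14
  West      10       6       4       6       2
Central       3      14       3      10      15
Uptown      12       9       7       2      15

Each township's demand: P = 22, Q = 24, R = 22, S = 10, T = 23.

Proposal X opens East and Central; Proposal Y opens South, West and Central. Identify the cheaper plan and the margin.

Proposal X: {East, Central}: P→Central 3·22=66, Q→East 8·24=192, R→Central 3·22=66, S→East 2·10=20, T→East 14·23=322. Service 666; fixed 175; total 841.
Proposal Y: {South, West, Central}: P→Central 3·22=66, Q→West 6·24=144, R→Central 3·22=66, S→South 3·10=30, T→West 2·23=46. Service 352; fixed 396; total 748.
Difference: |841 − 748| = 93.

Proposal Y is cheaper by 93.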